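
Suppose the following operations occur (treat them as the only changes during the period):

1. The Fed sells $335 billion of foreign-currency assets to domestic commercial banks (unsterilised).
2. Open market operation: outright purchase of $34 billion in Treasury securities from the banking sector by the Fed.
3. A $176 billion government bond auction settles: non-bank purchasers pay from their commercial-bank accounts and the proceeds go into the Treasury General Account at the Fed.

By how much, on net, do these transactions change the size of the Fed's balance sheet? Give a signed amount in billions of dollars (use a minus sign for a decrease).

FX sale $335 billion: a Fed asset is shed → −$335B.
OMO purchase (from banks) $34 billion: a Fed asset is acquired → +$34B.
Government account inflow $176 billion: only the composition of liabilities changes → 0.
Net: −335 + 34 + 0 = -$301 billion.

-$301 billion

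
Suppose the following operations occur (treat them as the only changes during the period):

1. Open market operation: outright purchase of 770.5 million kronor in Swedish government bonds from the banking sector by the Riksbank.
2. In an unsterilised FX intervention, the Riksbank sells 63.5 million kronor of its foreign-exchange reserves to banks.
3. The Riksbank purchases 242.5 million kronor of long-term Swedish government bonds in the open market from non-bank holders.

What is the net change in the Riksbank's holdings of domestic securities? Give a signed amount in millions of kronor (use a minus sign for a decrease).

+1013 million

Riksbank balance sheet:
  Assets:      Securities +1013M, Foreign assets −63.5M
  Liabilities: Bank reserves +949.5M
So the change in the Riksbank's holdings of domestic securities is +1013 million.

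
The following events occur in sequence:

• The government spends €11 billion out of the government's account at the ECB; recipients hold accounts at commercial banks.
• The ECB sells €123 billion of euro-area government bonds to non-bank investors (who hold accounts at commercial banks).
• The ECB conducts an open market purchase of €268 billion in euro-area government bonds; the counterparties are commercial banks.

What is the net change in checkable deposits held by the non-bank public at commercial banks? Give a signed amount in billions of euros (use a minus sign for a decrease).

Government spending €11 billion: non-bank counterparties' bank balances rise → +€11B.
Asset sale (to non-banks) €123 billion: non-bank counterparties' bank balances fall → −€123B.
OMO purchase (from banks) €268 billion: the counterparty is a bank, so public deposits are unchanged → 0.
Net: 11 − 123 + 0 = -€112 billion.

-€112 billion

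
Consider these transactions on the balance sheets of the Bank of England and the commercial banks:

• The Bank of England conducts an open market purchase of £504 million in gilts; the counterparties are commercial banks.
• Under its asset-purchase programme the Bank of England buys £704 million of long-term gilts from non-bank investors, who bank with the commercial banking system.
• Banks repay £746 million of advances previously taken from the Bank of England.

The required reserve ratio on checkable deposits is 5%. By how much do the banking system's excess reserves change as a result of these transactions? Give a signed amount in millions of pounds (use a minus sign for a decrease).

OMO purchase (from banks) £504 million: reserves +£504M, deposits 0.
Asset purchase (from non-banks) £704 million: reserves +£704M, deposits +£704M.
Discount-window repayment £746 million: reserves −£746M, deposits 0.
Totals: Δreserves = +£462M, Δdeposits = +£704M.
Δrequired reserves = 5% × +£704M = +£35.2M.
Δexcess reserves = Δreserves − Δrequired = +£462M − (+£35.2M) = +£426.8 million.

+£426.8 million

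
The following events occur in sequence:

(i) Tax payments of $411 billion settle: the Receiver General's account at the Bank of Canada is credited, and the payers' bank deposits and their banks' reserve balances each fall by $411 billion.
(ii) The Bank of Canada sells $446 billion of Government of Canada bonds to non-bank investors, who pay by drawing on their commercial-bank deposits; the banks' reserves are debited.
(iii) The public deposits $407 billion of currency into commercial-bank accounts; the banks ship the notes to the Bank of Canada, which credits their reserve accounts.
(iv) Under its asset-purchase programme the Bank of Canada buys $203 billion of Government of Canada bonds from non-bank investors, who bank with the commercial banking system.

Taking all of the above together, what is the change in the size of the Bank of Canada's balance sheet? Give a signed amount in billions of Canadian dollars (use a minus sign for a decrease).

-$243 billion

Government account inflow $411 billion: only the composition of liabilities changes → 0.
Asset sale (to non-banks) $446 billion: a Bank of Canada asset is shed → −$446B.
Currency deposit $407 billion: only the composition of liabilities changes → 0.
Asset purchase (from non-banks) $203 billion: a Bank of Canada asset is acquired → +$203B.
Net: 0 − 446 + 0 + 203 = -$243 billion.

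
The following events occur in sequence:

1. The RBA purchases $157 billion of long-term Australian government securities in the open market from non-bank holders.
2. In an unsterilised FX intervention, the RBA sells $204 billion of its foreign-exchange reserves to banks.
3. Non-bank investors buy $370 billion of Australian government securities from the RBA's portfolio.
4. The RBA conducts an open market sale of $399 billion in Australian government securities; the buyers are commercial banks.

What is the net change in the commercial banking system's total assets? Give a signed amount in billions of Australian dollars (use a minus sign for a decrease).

-$213 billion

Asset purchase (from non-banks) $157 billion: bank balance sheets expand → +$157B.
FX sale $204 billion: just an asset swap on bank balance sheets → 0.
Asset sale (to non-banks) $370 billion: bank balance sheets shrink → −$370B.
OMO sale (to banks) $399 billion: just an asset swap on bank balance sheets → 0.
Net: 157 + 0 − 370 + 0 = -$213 billion.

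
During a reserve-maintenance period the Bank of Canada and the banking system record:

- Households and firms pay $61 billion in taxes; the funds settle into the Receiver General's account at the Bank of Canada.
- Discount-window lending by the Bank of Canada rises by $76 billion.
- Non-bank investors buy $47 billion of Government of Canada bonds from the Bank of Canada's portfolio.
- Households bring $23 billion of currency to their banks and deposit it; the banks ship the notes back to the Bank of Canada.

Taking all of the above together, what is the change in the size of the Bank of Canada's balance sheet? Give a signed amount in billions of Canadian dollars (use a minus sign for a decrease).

+$29 billion

Bank of Canada balance sheet:
  Assets:      Securities −$47B, Loans to banks +$76B
  Liabilities: Bank reserves −$9B, Currency in circulation −$23B, Government deposits +$61B
Change in total Bank of Canada assets = +$29 billion.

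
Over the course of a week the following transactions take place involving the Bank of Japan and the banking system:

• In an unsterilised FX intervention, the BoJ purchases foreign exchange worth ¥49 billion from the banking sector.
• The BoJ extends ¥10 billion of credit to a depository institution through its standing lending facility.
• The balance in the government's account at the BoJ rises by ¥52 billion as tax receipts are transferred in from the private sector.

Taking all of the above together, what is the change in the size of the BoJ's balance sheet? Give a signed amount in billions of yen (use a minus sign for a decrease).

+¥59 billion

FX purchase ¥49 billion: a BoJ asset is acquired → +¥49B.
Discount-window loan ¥10 billion: a BoJ asset is acquired → +¥10B.
Government account inflow ¥52 billion: only the composition of liabilities changes → 0.
Net: 49 + 10 + 0 = +¥59 billion.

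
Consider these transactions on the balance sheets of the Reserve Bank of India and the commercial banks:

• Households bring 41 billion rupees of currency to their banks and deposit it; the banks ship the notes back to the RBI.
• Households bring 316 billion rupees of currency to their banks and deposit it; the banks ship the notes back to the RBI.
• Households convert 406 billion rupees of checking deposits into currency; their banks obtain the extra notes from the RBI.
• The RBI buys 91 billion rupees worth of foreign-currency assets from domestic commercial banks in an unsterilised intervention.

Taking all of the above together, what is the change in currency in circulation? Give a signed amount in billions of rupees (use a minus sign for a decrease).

+49 billion

Currency deposit 41 billion rupees: notes return to the central bank → −41B.
Currency deposit 316 billion rupees: notes return to the central bank → −316B.
Currency withdrawal 406 billion rupees: notes leave the central bank → +406B.
FX purchase 91 billion rupees: no currency enters or leaves circulation → 0.
Net: −41 − 316 + 406 + 0 = +49 billion.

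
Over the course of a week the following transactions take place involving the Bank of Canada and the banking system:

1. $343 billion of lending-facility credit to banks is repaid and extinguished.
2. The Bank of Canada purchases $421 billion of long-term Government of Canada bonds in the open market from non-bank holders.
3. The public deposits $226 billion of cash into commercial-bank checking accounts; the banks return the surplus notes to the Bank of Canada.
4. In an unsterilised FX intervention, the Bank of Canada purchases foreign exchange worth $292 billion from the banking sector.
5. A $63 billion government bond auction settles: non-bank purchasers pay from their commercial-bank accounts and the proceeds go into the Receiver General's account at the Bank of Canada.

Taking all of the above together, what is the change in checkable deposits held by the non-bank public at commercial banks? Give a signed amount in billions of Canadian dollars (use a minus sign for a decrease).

Bank of Canada balance sheet:
  Assets:      Securities +$421B, Loans to banks −$343B, Foreign assets +$292B
  Liabilities: Bank reserves +$533B, Currency in circulation −$226B, Government deposits +$63B
Commercial banking system:
  Assets:      Reserves at CB +$533B, Foreign assets −$292B
  Liabilities: Checkable deposits +$584B, Borrowings from CB −$343B
So the change in checkable deposits held by the non-bank public at commercial banks is +$584 billion.

+$584 billion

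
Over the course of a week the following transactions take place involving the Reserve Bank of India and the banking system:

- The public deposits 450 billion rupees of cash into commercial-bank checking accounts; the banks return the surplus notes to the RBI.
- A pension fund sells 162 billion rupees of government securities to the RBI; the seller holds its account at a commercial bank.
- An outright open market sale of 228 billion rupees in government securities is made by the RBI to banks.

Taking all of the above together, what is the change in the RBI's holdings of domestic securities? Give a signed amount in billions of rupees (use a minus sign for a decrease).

-66 billion

Currency deposit 450 billion rupees: the RBI's securities portfolio is untouched → 0.
Asset purchase (from non-banks) 162 billion rupees: securities added to the RBI's portfolio → +162B.
OMO sale (to banks) 228 billion rupees: securities removed from the RBI's portfolio → −228B.
Net: 0 + 162 − 228 = -66 billion.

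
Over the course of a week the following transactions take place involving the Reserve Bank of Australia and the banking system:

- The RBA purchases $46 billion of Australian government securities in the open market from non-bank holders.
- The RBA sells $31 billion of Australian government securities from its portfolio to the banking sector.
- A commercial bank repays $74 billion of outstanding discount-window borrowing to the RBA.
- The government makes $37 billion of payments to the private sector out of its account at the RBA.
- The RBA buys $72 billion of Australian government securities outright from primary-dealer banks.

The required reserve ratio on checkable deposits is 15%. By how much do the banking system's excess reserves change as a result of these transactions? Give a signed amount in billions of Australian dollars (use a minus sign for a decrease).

Asset purchase (from non-banks) $46 billion: reserves +$46B, deposits +$46B.
OMO sale (to banks) $31 billion: reserves −$31B, deposits 0.
Discount-window repayment $74 billion: reserves −$74B, deposits 0.
Government spending $37 billion: reserves +$37B, deposits +$37B.
OMO purchase (from banks) $72 billion: reserves +$72B, deposits 0.
Totals: Δreserves = +$50B, Δdeposits = +$83B.
Δrequired reserves = 15% × +$83B = +$12.45B.
Δexcess reserves = Δreserves − Δrequired = +$50B − (+$12.45B) = +$37.55 billion.

+$37.55 billion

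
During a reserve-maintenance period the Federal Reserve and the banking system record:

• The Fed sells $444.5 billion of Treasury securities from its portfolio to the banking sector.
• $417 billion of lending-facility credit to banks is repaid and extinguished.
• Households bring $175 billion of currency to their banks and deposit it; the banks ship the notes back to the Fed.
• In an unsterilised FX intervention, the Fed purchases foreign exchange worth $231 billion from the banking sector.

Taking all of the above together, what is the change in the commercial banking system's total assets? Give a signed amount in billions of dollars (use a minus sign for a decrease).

-$242 billion

Fed balance sheet:
  Assets:      Securities −$444.5B, Loans to banks −$417B, Foreign assets +$231B
  Liabilities: Bank reserves −$455.5B, Currency in circulation −$175B
Commercial banking system:
  Assets:      Reserves at CB −$455.5B, Securities +$444.5B, Foreign assets −$231B
  Liabilities: Checkable deposits +$175B, Borrowings from CB −$417B
Change in total bank assets = -$242 billion.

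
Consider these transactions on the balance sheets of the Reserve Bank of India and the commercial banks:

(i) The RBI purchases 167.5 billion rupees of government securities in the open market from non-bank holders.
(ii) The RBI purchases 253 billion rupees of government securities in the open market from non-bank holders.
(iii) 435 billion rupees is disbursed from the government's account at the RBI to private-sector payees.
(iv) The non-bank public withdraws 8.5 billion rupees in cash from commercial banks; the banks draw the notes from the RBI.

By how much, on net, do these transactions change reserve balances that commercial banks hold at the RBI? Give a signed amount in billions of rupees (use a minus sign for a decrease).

+847 billion

Asset purchase (from non-banks) 167.5 billion rupees: the RBI pays by crediting reserve accounts → +167.5B.
Asset purchase (from non-banks) 253 billion rupees: the RBI pays by crediting reserve accounts → +253B.
Government spending 435 billion rupees: government payments flow into bank reserve accounts → +435B.
Currency withdrawal 8.5 billion rupees: banks swap reserves for currency → −8.5B.
Net: 167.5 + 253 + 435 − 8.5 = +847 billion.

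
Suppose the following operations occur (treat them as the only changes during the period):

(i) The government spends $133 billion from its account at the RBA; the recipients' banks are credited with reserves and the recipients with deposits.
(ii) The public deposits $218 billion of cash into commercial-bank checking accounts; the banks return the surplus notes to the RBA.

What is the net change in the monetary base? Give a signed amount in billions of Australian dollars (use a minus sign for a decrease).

RBA balance sheet:
  Assets:      no change
  Liabilities: Bank reserves +$351B, Currency in circulation −$218B, Government deposits −$133B
Monetary base = currency + reserves: −$218B + (+$351B) = +$133 billion.

+$133 billion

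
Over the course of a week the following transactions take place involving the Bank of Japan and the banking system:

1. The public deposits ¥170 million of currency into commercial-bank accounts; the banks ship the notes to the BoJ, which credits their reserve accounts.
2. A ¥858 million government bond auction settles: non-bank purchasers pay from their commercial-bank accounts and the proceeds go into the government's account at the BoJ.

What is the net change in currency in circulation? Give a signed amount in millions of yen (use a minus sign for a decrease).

-¥170 million

BoJ balance sheet:
  Assets:      no change
  Liabilities: Bank reserves −¥688M, Currency in circulation −¥170M, Government deposits +¥858M
Commercial banking system:
  Assets:      Reserves at CB −¥688M
  Liabilities: Checkable deposits −¥688M
So the change in currency in circulation is -¥170 million.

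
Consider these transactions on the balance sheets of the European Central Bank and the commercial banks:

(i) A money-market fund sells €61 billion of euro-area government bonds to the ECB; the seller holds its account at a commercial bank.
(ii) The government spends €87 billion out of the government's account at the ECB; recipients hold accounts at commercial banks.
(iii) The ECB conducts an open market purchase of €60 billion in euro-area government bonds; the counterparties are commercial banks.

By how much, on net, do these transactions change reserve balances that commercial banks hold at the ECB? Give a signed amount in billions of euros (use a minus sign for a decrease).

Asset purchase (from non-banks) €61 billion: the ECB pays by crediting reserve accounts → +€61B.
Government spending €87 billion: government payments flow into bank reserve accounts → +€87B.
OMO purchase (from banks) €60 billion: the ECB pays by crediting reserve accounts → +€60B.
Net: 61 + 87 + 60 = +€208 billion.

+€208 billion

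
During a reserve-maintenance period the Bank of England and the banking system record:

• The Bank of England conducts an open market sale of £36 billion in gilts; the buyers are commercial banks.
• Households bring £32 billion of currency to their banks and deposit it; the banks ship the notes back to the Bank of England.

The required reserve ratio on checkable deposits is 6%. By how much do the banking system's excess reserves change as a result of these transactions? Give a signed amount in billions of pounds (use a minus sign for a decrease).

OMO sale (to banks) £36 billion: reserves −£36B, deposits 0.
Currency deposit £32 billion: reserves +£32B, deposits +£32B.
Totals: Δreserves = −£4B, Δdeposits = +£32B.
Δrequired reserves = 6% × +£32B = +£1.92B.
Δexcess reserves = Δreserves − Δrequired = −£4B − (+£1.92B) = -£5.92 billion.

-£5.92 billion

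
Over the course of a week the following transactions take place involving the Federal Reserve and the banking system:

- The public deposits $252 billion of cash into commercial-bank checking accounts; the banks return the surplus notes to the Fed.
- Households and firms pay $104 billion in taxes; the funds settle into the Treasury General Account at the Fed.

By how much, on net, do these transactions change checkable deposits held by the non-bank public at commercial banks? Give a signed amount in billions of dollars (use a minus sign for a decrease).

+$148 billion

Currency deposit $252 billion: non-bank counterparties' bank balances rise → +$252B.
Government account inflow $104 billion: non-bank counterparties' bank balances fall → −$104B.
Net: 252 − 104 = +$148 billion.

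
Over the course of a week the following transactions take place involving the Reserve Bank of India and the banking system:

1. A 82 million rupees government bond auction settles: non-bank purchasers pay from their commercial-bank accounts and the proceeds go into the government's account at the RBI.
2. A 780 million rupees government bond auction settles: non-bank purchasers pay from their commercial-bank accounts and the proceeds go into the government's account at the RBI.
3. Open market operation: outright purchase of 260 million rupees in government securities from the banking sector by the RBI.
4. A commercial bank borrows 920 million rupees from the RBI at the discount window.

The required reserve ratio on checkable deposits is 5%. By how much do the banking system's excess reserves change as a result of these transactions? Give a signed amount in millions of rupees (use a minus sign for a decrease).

+361.1 million

Government account inflow 82 million rupees: reserves −82M, deposits −82M.
Government account inflow 780 million rupees: reserves −780M, deposits −780M.
OMO purchase (from banks) 260 million rupees: reserves +260M, deposits 0.
Discount-window loan 920 million rupees: reserves +920M, deposits 0.
Totals: Δreserves = +318M, Δdeposits = −862M.
Δrequired reserves = 5% × −862M = −43.1M.
Δexcess reserves = Δreserves − Δrequired = +318M − (−43.1M) = +361.1 million.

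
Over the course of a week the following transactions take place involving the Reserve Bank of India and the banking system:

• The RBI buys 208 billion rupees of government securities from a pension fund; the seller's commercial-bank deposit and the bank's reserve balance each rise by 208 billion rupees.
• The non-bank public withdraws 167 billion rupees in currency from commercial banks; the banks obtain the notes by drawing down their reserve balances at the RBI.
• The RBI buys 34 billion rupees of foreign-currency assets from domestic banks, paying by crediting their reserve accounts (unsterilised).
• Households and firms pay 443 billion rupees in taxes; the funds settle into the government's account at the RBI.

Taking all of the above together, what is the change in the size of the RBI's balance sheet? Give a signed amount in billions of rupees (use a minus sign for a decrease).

RBI balance sheet:
  Assets:      Securities +208B, Foreign assets +34B
  Liabilities: Bank reserves −368B, Currency in circulation +167B, Government deposits +443B
Commercial banking system:
  Assets:      Reserves at CB −368B, Foreign assets −34B
  Liabilities: Checkable deposits −402B
Change in total RBI assets = +242 billion.

+242 billion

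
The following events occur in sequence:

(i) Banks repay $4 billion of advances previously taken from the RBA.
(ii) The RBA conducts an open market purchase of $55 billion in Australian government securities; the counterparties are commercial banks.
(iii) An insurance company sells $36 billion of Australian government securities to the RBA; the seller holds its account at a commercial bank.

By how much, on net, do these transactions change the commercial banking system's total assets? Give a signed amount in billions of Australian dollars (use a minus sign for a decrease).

Discount-window repayment $4 billion: bank balance sheets shrink → −$4B.
OMO purchase (from banks) $55 billion: just an asset swap on bank balance sheets → 0.
Asset purchase (from non-banks) $36 billion: bank balance sheets expand → +$36B.
Net: −4 + 0 + 36 = +$32 billion.

+$32 billion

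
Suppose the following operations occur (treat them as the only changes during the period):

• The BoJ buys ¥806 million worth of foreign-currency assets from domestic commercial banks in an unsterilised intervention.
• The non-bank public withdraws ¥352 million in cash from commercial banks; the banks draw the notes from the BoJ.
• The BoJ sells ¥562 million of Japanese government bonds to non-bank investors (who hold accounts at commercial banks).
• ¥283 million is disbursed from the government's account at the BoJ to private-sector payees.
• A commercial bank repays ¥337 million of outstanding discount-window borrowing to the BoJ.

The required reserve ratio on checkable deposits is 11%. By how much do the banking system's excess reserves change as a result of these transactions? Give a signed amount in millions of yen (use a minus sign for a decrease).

-¥92.59 million

FX purchase ¥806 million: reserves +¥806M, deposits 0.
Currency withdrawal ¥352 million: reserves −¥352M, deposits −¥352M.
Asset sale (to non-banks) ¥562 million: reserves −¥562M, deposits −¥562M.
Government spending ¥283 million: reserves +¥283M, deposits +¥283M.
Discount-window repayment ¥337 million: reserves −¥337M, deposits 0.
Totals: Δreserves = −¥162M, Δdeposits = −¥631M.
Δrequired reserves = 11% × −¥631M = −¥69.41M.
Δexcess reserves = Δreserves − Δrequired = −¥162M − (−¥69.41M) = -¥92.59 million.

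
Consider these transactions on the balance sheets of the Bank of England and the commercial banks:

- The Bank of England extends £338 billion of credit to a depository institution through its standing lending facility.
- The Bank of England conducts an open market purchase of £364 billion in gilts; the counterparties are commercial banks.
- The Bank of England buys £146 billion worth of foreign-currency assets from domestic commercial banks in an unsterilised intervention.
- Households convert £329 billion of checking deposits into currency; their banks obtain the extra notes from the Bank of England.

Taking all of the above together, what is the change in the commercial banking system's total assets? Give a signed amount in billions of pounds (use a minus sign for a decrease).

+£9 billion

Discount-window loan £338 billion: bank balance sheets expand → +£338B.
OMO purchase (from banks) £364 billion: just an asset swap on bank balance sheets → 0.
FX purchase £146 billion: just an asset swap on bank balance sheets → 0.
Currency withdrawal £329 billion: bank balance sheets shrink → −£329B.
Net: 338 + 0 + 0 − 329 = +£9 billion.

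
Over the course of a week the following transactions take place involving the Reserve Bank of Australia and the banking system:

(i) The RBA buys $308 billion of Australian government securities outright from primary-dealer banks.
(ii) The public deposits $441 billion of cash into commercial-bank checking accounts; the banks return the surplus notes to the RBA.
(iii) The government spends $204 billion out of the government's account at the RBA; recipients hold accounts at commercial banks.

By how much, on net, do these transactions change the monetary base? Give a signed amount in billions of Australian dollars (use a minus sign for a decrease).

+$512 billion

RBA balance sheet:
  Assets:      Securities +$308B
  Liabilities: Bank reserves +$953B, Currency in circulation −$441B, Government deposits −$204B
Monetary base = currency + reserves: −$441B + (+$953B) = +$512 billion.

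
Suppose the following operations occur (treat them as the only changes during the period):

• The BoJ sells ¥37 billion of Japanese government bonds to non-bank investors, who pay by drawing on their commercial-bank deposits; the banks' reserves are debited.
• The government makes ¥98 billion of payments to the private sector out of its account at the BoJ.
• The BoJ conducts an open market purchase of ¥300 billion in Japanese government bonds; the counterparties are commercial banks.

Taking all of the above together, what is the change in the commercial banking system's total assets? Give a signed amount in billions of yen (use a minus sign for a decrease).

Asset sale (to non-banks) ¥37 billion: bank balance sheets shrink → −¥37B.
Government spending ¥98 billion: bank balance sheets expand → +¥98B.
OMO purchase (from banks) ¥300 billion: just an asset swap on bank balance sheets → 0.
Net: −37 + 98 + 0 = +¥61 billion.

+¥61 billion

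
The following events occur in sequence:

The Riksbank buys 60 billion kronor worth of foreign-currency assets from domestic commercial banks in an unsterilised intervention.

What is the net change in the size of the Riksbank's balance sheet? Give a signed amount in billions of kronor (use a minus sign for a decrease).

+60 billion

Riksbank balance sheet:
  Assets:      Foreign assets +60B
  Liabilities: Bank reserves +60B
Change in total Riksbank assets = +60 billion.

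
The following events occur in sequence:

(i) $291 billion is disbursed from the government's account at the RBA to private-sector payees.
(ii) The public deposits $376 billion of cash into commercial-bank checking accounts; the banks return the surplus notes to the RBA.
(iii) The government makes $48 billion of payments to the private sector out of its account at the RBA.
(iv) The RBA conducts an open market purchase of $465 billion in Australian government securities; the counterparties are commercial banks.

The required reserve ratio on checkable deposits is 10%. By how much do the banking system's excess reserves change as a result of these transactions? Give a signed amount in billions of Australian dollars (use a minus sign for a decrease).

+$1108.5 billion

Government spending $291 billion: reserves +$291B, deposits +$291B.
Currency deposit $376 billion: reserves +$376B, deposits +$376B.
Government spending $48 billion: reserves +$48B, deposits +$48B.
OMO purchase (from banks) $465 billion: reserves +$465B, deposits 0.
Totals: Δreserves = +$1180B, Δdeposits = +$715B.
Δrequired reserves = 10% × +$715B = +$71.5B.
Δexcess reserves = Δreserves − Δrequired = +$1180B − (+$71.5B) = +$1108.5 billion.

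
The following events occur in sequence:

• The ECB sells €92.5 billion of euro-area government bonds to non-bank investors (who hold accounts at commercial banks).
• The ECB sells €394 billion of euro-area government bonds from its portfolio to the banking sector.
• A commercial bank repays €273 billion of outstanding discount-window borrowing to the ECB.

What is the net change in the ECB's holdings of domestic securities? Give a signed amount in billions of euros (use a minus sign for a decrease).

-€486.5 billion

ECB balance sheet:
  Assets:      Securities −€486.5B, Loans to banks −€273B
  Liabilities: Bank reserves −€759.5B
So the change in the ECB's holdings of domestic securities is -€486.5 billion.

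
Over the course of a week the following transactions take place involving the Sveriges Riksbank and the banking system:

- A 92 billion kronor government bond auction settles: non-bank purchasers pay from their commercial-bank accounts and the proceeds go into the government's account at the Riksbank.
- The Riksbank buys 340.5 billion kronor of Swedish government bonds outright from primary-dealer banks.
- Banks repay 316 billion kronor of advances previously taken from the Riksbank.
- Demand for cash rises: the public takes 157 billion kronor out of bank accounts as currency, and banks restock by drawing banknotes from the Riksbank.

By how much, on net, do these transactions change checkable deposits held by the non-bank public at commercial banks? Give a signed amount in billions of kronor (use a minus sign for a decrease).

-249 billion

Riksbank balance sheet:
  Assets:      Securities +340.5B, Loans to banks −316B
  Liabilities: Bank reserves −224.5B, Currency in circulation +157B, Government deposits +92B
Commercial banking system:
  Assets:      Reserves at CB −224.5B, Securities −340.5B
  Liabilities: Checkable deposits −249B, Borrowings from CB −316B
So the change in checkable deposits held by the non-bank public at commercial banks is -249 billion.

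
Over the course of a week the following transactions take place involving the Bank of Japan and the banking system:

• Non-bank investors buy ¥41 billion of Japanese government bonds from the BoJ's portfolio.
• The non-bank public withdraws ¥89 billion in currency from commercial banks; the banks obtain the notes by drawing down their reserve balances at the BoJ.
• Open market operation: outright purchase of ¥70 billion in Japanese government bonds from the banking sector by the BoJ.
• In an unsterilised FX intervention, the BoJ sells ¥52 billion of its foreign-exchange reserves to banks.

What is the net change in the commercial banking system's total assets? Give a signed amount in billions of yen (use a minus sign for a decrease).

-¥130 billion

BoJ balance sheet:
  Assets:      Securities +¥29B, Foreign assets −¥52B
  Liabilities: Bank reserves −¥112B, Currency in circulation +¥89B
Commercial banking system:
  Assets:      Reserves at CB −¥112B, Securities −¥70B, Foreign assets +¥52B
  Liabilities: Checkable deposits −¥130B
Change in total bank assets = -¥130 billion.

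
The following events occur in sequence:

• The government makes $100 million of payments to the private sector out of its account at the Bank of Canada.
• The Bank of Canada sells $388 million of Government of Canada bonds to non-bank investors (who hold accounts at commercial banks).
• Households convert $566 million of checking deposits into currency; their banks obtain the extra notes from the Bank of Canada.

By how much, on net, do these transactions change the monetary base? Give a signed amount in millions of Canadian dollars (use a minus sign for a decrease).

-$288 million

Government spending $100 million: a non-base liability converts back to reserves → +$100M.
Asset sale (to non-banks) $388 million: Bank of Canada balance sheet contracts → −$388M.
Currency withdrawal $566 million: just a shift between currency and reserves — both are base money → 0.
Net: 100 − 388 + 0 = -$288 million.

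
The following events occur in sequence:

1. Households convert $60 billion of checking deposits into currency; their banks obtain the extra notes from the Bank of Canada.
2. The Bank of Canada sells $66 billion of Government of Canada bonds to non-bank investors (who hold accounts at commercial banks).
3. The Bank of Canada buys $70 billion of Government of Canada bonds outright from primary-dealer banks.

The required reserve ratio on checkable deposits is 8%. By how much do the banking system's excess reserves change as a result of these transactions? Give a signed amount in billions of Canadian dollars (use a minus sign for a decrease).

-$45.92 billion

Currency withdrawal $60 billion: reserves −$60B, deposits −$60B.
Asset sale (to non-banks) $66 billion: reserves −$66B, deposits −$66B.
OMO purchase (from banks) $70 billion: reserves +$70B, deposits 0.
Totals: Δreserves = −$56B, Δdeposits = −$126B.
Δrequired reserves = 8% × −$126B = −$10.08B.
Δexcess reserves = Δreserves − Δrequired = −$56B − (−$10.08B) = -$45.92 billion.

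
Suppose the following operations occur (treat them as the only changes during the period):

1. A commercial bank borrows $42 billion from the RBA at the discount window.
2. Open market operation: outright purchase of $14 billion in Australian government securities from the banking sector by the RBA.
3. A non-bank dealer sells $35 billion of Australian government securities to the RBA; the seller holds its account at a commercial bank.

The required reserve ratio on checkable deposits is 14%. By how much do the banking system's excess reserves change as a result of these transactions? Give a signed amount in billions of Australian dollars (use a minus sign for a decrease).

+$86.1 billion

Discount-window loan $42 billion: reserves +$42B, deposits 0.
OMO purchase (from banks) $14 billion: reserves +$14B, deposits 0.
Asset purchase (from non-banks) $35 billion: reserves +$35B, deposits +$35B.
Totals: Δreserves = +$91B, Δdeposits = +$35B.
Δrequired reserves = 14% × +$35B = +$4.9B.
Δexcess reserves = Δreserves − Δrequired = +$91B − (+$4.9B) = +$86.1 billion.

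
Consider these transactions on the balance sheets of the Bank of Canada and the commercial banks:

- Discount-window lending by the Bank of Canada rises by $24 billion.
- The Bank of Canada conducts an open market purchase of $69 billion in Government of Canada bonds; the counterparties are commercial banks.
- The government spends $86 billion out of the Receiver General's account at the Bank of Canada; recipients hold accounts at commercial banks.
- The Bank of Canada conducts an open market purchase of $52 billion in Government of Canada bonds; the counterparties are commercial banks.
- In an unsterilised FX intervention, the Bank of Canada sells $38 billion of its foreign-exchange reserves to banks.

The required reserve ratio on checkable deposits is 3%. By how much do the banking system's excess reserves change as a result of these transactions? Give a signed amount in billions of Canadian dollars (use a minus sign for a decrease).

Discount-window loan $24 billion: reserves +$24B, deposits 0.
OMO purchase (from banks) $69 billion: reserves +$69B, deposits 0.
Government spending $86 billion: reserves +$86B, deposits +$86B.
OMO purchase (from banks) $52 billion: reserves +$52B, deposits 0.
FX sale $38 billion: reserves −$38B, deposits 0.
Totals: Δreserves = +$193B, Δdeposits = +$86B.
Δrequired reserves = 3% × +$86B = +$2.58B.
Δexcess reserves = Δreserves − Δrequired = +$193B − (+$2.58B) = +$190.42 billion.

+$190.42 billion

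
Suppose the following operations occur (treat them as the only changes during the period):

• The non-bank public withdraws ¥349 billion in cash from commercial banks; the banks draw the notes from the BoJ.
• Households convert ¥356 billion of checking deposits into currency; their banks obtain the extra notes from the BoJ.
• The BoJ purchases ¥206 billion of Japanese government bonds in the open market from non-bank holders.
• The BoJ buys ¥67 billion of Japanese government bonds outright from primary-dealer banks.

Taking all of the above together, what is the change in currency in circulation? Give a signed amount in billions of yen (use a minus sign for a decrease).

+¥705 billion

BoJ balance sheet:
  Assets:      Securities +¥273B
  Liabilities: Bank reserves −¥432B, Currency in circulation +¥705B
So the change in currency in circulation is +¥705 billion.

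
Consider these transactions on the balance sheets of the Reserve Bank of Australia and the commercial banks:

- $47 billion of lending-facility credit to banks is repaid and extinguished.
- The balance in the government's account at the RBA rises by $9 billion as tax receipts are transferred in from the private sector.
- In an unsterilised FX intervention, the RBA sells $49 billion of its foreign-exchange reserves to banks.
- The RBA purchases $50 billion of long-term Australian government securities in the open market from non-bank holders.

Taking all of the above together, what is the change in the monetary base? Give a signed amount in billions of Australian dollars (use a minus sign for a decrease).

-$55 billion

RBA balance sheet:
  Assets:      Securities +$50B, Loans to banks −$47B, Foreign assets −$49B
  Liabilities: Bank reserves −$55B, Government deposits +$9B
Commercial banking system:
  Assets:      Reserves at CB −$55B, Foreign assets +$49B
  Liabilities: Checkable deposits +$41B, Borrowings from CB −$47B
Monetary base = currency + reserves: 0 + (−$55B) = -$55 billion.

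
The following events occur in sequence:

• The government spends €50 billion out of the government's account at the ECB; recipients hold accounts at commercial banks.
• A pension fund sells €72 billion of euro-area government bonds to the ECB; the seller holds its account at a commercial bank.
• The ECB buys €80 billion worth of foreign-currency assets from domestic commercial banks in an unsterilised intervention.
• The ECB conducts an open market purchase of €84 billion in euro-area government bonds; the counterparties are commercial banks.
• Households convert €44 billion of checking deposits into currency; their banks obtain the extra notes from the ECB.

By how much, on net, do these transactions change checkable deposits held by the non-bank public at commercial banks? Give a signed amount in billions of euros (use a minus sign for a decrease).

+€78 billion

ECB balance sheet:
  Assets:      Securities +€156B, Foreign assets +€80B
  Liabilities: Bank reserves +€242B, Currency in circulation +€44B, Government deposits −€50B
Commercial banking system:
  Assets:      Reserves at CB +€242B, Securities −€84B, Foreign assets −€80B
  Liabilities: Checkable deposits +€78B
So the change in checkable deposits held by the non-bank public at commercial banks is +€78 billion.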